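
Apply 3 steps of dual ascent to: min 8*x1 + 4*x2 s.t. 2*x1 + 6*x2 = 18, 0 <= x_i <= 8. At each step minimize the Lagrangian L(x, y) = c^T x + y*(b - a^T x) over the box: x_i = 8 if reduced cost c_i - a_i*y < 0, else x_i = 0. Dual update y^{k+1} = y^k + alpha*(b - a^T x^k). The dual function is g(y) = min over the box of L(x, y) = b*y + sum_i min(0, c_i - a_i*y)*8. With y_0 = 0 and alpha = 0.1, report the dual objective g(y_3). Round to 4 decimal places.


Dual ascent for LP: min 8*x1 + 4*x2, 2*x1 + 6*x2 = 18, 0 <= x_i <= 8
Step 1: y^k = 0.0, reduced costs: (8.0, 4.0)
  x^k = (0.0, 0.0), subgradient = b - a^T x = 18.0
  y^{k+1} = 0.0 + 0.1*18.0 = 1.8
Step 2: y^k = 1.8, reduced costs: (4.4, -6.8)
  x^k = (0.0, 8.0), subgradient = b - a^T x = -30.0
  y^{k+1} = 1.8 + 0.1*-30.0 = -1.2
Step 3: y^k = -1.2, reduced costs: (10.4, 11.2)
  x^k = (0.0, 0.0), subgradient = b - a^T x = 18.0
  y^{k+1} = -1.2 + 0.1*18.0 = 0.6
Dual objective at y_3 = 0.6: reduced costs (6.8, 0.4), box minimizer x = (0.0, 0.0)
g(y_3) = b*y + (c1 - a1*y)*x1 + (c2 - a2*y)*x2 = 18*0.6 + 6.8*0.0 + 0.4*0.0 = 10.8 + 0.0 + 0.0 = 10.8


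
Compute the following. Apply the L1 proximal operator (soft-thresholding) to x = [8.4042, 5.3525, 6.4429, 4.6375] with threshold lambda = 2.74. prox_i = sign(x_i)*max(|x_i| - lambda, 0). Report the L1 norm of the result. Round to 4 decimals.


Soft-thresholding with lambda = 2.74:
prox(8.4042) = sign(8.4042)*max(|8.4042| - 2.74, 0) = 5.6642
prox(5.3525) = sign(5.3525)*max(|5.3525| - 2.74, 0) = 2.6125
prox(6.4429) = sign(6.4429)*max(|6.4429| - 2.74, 0) = 3.7029
prox(4.6375) = sign(4.6375)*max(|4.6375| - 2.74, 0) = 1.8975
prox(x) = [5.6642, 2.6125, 3.7029, 1.8975]
||prox(x)||_1 = 5.6642 + 2.6125 + 3.7029 + 1.8975 = 13.8771


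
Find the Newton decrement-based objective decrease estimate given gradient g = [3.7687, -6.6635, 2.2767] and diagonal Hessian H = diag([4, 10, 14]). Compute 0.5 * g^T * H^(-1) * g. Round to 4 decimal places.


Step 1: H is diagonal, so H^(-1) * g = [0.9422, -0.6664, 0.1626].
Step 2: g^T H^(-1) g = sum_i g_i^2 / H_ii
  = (3.7687)^2/4 + (-6.6635)^2/10 + (2.2767)^2/14
  = 3.5508 + 4.4402 + 0.3702 = 8.3612
Step 3: Objective decrease = 0.5 * g^T H^(-1) g = 4.1806


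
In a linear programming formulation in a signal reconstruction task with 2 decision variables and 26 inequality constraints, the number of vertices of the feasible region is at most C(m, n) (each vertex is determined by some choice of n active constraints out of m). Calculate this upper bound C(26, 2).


Each vertex corresponds to some choice of n active constraints out of m, so the number of vertices is at most C(m, n) = m! / (n!(m-n)!).
m = 26, n = 2
Numerator: 26 * 25
Denominator: 2! = 2
C(26, 2) = 325


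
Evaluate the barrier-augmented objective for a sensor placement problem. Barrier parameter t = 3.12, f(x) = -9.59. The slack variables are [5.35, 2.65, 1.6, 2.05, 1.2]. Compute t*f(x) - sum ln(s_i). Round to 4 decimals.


Step 1: Compute log-barrier.
ln values: [1.6771, 0.9746, 0.47, 0.7178, 0.1823]
phi = -(1.6771 + 0.9746 + 0.47 + 0.7178 + 0.1823) = -4.0218
Step 2: Compute augmented objective.
t*f(x) = 3.12*-9.59 = -29.9208
Total = -29.9208 - 4.0218 = -33.9426


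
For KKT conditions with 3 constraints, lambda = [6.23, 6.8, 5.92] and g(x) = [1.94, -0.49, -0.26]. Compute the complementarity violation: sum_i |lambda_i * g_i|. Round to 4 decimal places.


KKT complementary slackness check:
lambda_1 * g_1 = 6.23 * 1.94 = 12.0862
lambda_2 * g_2 = 6.8 * -0.49 = -3.332
lambda_3 * g_3 = 5.92 * -0.26 = -1.5392
Total violation = 12.0862 + 3.332 + 1.5392 = 16.9574


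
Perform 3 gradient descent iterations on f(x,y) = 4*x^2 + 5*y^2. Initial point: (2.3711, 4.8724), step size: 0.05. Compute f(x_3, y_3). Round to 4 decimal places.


Gradient descent on f(x,y) = 4*x^2 + 5*y^2.
Starting point: (2.3711, 4.8724), alpha = 0.05
Step 1: grad_x = 2*4*2.3711 = 18.9688, grad_y = 2*5*4.8724 = 48.724
  x_1 = 2.3711 - 0.05*18.9688 = 1.4227
  y_1 = 4.8724 - 0.05*48.724 = 2.4362
Step 2: grad_x = 2*4*1.4227 = 11.3813, grad_y = 2*5*2.4362 = 24.362
  x_2 = 1.4227 - 0.05*11.3813 = 0.8536
  y_2 = 2.4362 - 0.05*24.362 = 1.2181
Step 3: grad_x = 2*4*0.8536 = 6.8288, grad_y = 2*5*1.2181 = 12.181
  x_3 = 0.8536 - 0.05*6.8288 = 0.5122
  y_3 = 1.2181 - 0.05*12.181 = 0.6091
f(0.5122, 0.6091) = 4*0.5122^2 + 5*0.6091^2 = 2.9039


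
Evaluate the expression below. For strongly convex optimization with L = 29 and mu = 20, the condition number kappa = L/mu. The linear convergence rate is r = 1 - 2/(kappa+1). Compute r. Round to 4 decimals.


Step 1: Compute the condition number.
kappa = L/mu = 29/20 = 1.45
Step 2: Compute the convergence rate.
r = 1 - 2/(kappa + 1) = 1 - 2*mu/(L + mu) = (L - mu)/(L + mu) = 9/49 = 0.1837


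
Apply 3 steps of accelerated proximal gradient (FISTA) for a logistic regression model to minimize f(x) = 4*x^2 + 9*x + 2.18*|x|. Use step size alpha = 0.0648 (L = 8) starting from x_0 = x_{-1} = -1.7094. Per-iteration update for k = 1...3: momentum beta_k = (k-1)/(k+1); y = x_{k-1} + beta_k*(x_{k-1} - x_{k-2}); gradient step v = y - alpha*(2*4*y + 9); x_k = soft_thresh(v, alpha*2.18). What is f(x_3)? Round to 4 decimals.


FISTA on f(x) = 4*x^2 + 9*x + 2.18*|x|
L = 8, alpha = 0.0648
Iteration 1: beta = 0.0, y = -1.7094 + 0.0*(-1.7094 + 1.7094) = -1.7094
  grad(y) = -4.6752, v = y - alpha*grad = -1.4064
  prox(v) = soft_thresh(-1.4064, 0.1413) = -1.2652
Iteration 2: beta = 0.3333, y = -1.2652 + 0.3333*(-1.2652 + 1.7094) = -1.1171
  grad(y) = 0.0631, v = y - alpha*grad = -1.1212
  prox(v) = soft_thresh(-1.1212, 0.1413) = -0.9799
Iteration 3: beta = 0.5, y = -0.9799 + 0.5*(-0.9799 + 1.2652) = -0.8373
  grad(y) = 2.3015, v = y - alpha*grad = -0.9865
  prox(v) = soft_thresh(-0.9865, 0.1413) = -0.8452
f(x_3) = 4*(-0.8452)^2 + 9*(-0.8452) + 2.18*|-0.8452| = -2.9068


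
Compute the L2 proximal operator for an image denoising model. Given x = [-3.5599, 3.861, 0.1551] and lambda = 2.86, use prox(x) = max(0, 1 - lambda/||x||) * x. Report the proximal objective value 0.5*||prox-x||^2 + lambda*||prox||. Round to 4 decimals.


Step 1: Compute ||x||.
||x|| = 5.254
Step 2: Compute scaling factor.
scale = max(0, 1 - 2.86/5.254) = 0.4557
Step 3: prox(x) = [-1.6221, 1.7593, 0.0707]
||prox(x)|| = 2.394
Step 4: Proximal objective.
0.5*||prox-x||^2 = 4.0898
lambda*||prox|| = 6.8468
Total = 10.9366


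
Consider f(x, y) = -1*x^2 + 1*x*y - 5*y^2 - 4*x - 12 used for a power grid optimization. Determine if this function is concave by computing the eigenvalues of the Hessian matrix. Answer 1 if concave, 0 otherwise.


The Hessian of f(x,y) = -1*x^2 + 1*x*y - 5*y^2 - 4*x - 12 is:
H = [[-2, 1], [1, -10]]
Trace = -2 - 10 = -12
Determinant = -2*-10 - (1)^2 = 19
Discriminant = (-12)^2 - 4*19 = 68.0
Eigenvalues: lambda_1 = -10.1231, lambda_2 = -1.8769
The function is concave.

1


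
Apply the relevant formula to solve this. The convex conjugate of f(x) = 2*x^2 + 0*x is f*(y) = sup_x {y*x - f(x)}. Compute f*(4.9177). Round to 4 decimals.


f*(y) = sup_x {y*x - a*x^2 - b*x} = sup_x {(y-b)*x - a*x^2}
FOC: (y - b) - 2a*x = 0 => x* = (y - b)/(2a)
x* = (4.9177 - 0)/(2*2) = 1.2294
f*(4.9177) = (y-b)^2/(4a) = (4.9177 - 0)^2/(4*2)
= 24.1838/8 = 3.023


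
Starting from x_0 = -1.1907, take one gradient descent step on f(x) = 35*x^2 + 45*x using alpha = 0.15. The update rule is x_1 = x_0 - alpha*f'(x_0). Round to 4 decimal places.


We compute the gradient at x_0 and apply the update.
f'(x) = 70*x + 45
f'(-1.1907) = 70*-1.1907 + 45 = -38.349
x_1 = -1.1907 - 0.15*-38.349 = 4.5617


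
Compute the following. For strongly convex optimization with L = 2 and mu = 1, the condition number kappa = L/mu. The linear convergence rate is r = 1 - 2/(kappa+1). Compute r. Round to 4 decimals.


Step 1: Compute the condition number.
kappa = L/mu = 2/1 = 2.0
Step 2: Compute the convergence rate.
r = 1 - 2/(kappa + 1) = 1 - 2*mu/(L + mu) = (L - mu)/(L + mu) = 1/3 = 0.3333


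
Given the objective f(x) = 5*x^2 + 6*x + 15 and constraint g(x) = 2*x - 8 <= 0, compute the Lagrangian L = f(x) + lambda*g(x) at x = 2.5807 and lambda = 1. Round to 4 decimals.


Step 1: Evaluate f(x).
f(2.5807) = 5*2.5807^2 + 6*2.5807 + 15 = 63.7843
Step 2: Evaluate g(x).
g(2.5807) = 2*2.5807 - 8 = -2.8386
Step 3: Compute Lagrangian.
L = 63.7843 + 1*-2.8386 = 60.9457


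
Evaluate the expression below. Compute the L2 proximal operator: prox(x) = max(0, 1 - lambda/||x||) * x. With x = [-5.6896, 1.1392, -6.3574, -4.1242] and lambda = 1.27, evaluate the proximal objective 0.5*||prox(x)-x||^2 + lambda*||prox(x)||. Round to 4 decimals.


Step 1: Compute ||x||.
||x|| = 9.5444
Step 2: Compute scaling factor.
scale = max(0, 1 - 1.27/9.5444) = 0.8669
Step 3: prox(x) = [-4.9325, 0.9876, -5.5115, -3.5754]
||prox(x)|| = 8.2744
Step 4: Proximal objective.
0.5*||prox-x||^2 = 0.8065
lambda*||prox|| = 10.5085
Total = 11.3149


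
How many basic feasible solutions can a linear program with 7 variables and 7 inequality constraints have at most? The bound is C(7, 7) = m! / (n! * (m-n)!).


Each vertex corresponds to some choice of n active constraints out of m, so the number of vertices is at most C(m, n) = m! / (n!(m-n)!).
m = 7, n = 7
Numerator: 7 * 6 * 5 * 4 * 3 * 2 * 1
Denominator: 7! = 5040
C(7, 7) = 1


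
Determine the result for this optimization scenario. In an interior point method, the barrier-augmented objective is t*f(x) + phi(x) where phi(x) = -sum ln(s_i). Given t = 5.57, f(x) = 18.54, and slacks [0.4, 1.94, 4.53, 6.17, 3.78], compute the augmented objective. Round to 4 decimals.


Step 1: Compute log-barrier.
ln values: [-0.9163, 0.6627, 1.5107, 1.8197, 1.3297]
phi = -(-0.9163 + 0.6627 + 1.5107 + 1.8197 + 1.3297) = -4.4065
Step 2: Compute augmented objective.
t*f(x) = 5.57*18.54 = 103.2678
Total = 103.2678 - 4.4065 = 98.8613


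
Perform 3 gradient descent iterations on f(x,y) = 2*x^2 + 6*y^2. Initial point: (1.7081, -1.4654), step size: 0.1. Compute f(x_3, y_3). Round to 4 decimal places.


Gradient descent on f(x,y) = 2*x^2 + 6*y^2.
Starting point: (1.7081, -1.4654), alpha = 0.1
Step 1: grad_x = 2*2*1.7081 = 6.8324, grad_y = 2*6*-1.4654 = -17.5848
  x_1 = 1.7081 - 0.1*6.8324 = 1.0249
  y_1 = -1.4654 - 0.1*-17.5848 = 0.2931
Step 2: grad_x = 2*2*1.0249 = 4.0994, grad_y = 2*6*0.2931 = 3.517
  x_2 = 1.0249 - 0.1*4.0994 = 0.6149
  y_2 = 0.2931 - 0.1*3.517 = -0.0586
Step 3: grad_x = 2*2*0.6149 = 2.4597, grad_y = 2*6*-0.0586 = -0.7034
  x_3 = 0.6149 - 0.1*2.4597 = 0.3689
  y_3 = -0.0586 - 0.1*-0.7034 = 0.0117
f(0.3689, 0.0117) = 2*0.3689^2 + 6*0.0117^2 = 0.2731


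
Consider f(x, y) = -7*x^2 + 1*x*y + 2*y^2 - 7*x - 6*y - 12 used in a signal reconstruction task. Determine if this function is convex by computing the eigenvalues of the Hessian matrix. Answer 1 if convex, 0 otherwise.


The Hessian of f(x,y) = -7*x^2 + 1*x*y + 2*y^2 - 7*x - 6*y - 12 is:
H = [[-14, 1], [1, 4]]
Trace = -14 + 4 = -10
Determinant = -14*4 - (1)^2 = -57
Discriminant = (-10)^2 - 4*-57 = 328.0
Eigenvalues: lambda_1 = -14.0554, lambda_2 = 4.0554
The function is not convex.

0


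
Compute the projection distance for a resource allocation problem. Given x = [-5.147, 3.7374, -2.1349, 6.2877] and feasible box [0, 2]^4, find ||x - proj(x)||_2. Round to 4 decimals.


Project each component onto [0, 2].
clip(-5.147) = 0.0, clip(3.7374) = 2.0, clip(-2.1349) = 0.0, clip(6.2877) = 2.0
Projection = [0.0, 2.0, 0.0, 2.0]
Squared diffs: [26.4916, 3.0186, 4.5578, 18.3844]
Distance = sqrt(52.4524) = 7.2424


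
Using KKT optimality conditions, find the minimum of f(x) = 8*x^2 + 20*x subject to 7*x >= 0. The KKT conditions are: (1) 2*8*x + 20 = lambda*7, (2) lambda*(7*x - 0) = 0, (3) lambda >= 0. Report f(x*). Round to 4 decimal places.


Step 1: Try lambda = 0 (constraint inactive).
x_unc = -20/(2*8) = -1.25
Check: 7*-1.25 = -8.75 < 0 -- violated!
Step 2: Constraint must be active: 7*x = 0
x* = 0/7 = 0.0
lambda = (2*8*0.0 + 20)/7 = 2.8571
Step 3: Compute optimal value.
f(x*) = 8*0.0^2 + 20*0.0 = 0.0


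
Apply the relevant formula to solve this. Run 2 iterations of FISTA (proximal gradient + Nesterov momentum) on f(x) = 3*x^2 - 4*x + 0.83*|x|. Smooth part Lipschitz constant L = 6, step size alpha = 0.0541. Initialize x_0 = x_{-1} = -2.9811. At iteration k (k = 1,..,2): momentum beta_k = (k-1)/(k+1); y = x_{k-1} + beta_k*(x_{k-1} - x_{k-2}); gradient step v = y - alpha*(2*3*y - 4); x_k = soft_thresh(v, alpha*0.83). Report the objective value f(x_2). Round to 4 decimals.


FISTA on f(x) = 3*x^2 - 4*x + 0.83*|x|
L = 6, alpha = 0.0541
Iteration 1: beta = 0.0, y = -2.9811 + 0.0*(-2.9811 + 2.9811) = -2.9811
  grad(y) = -21.8866, v = y - alpha*grad = -1.797
  prox(v) = soft_thresh(-1.797, 0.0449) = -1.7521
Iteration 2: beta = 0.3333, y = -1.7521 + 0.3333*(-1.7521 + 2.9811) = -1.3425
  grad(y) = -12.0549, v = y - alpha*grad = -0.6903
  prox(v) = soft_thresh(-0.6903, 0.0449) = -0.6454
f(x_2) = 3*(-0.6454)^2 - 4*(-0.6454) + 0.83*|-0.6454| = 4.367


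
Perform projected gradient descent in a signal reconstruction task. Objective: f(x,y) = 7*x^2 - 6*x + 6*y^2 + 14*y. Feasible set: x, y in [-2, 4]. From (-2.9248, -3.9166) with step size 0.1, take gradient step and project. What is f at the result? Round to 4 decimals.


Step 1: Compute gradient at (-2.9248, -3.9166).
grad_x = 2*7*-2.9248 - 6 = -46.9472
grad_y = 2*6*-3.9166 + 14 = -32.9992
Step 2: Gradient step.
x_raw = -2.9248 - 0.1*-46.9472 = 1.7699
y_raw = -3.9166 - 0.1*-32.9992 = -0.6167
Step 3: Project onto [-2, 4].
x_proj = clip(1.7699) = 1.7699
y_proj = clip(-0.6167) = -0.6167
Step 4: Evaluate f.
f(1.7699, -0.6167) = 4.957


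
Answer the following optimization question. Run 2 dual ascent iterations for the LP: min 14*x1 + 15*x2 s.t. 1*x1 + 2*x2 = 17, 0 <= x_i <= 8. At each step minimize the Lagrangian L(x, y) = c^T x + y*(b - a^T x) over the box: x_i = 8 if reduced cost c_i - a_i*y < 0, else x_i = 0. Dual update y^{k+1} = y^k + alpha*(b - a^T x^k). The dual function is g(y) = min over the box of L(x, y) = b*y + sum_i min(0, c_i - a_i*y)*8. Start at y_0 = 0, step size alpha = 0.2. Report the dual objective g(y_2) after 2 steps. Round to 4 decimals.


Dual ascent for LP: min 14*x1 + 15*x2, 1*x1 + 2*x2 = 17, 0 <= x_i <= 8
Step 1: y^k = 0.0, reduced costs: (14.0, 15.0)
  x^k = (0.0, 0.0), subgradient = b - a^T x = 17.0
  y^{k+1} = 0.0 + 0.2*17.0 = 3.4
Step 2: y^k = 3.4, reduced costs: (10.6, 8.2)
  x^k = (0.0, 0.0), subgradient = b - a^T x = 17.0
  y^{k+1} = 3.4 + 0.2*17.0 = 6.8
Dual objective at y_2 = 6.8: reduced costs (7.2, 1.4), box minimizer x = (0.0, 0.0)
g(y_2) = b*y + (c1 - a1*y)*x1 + (c2 - a2*y)*x2 = 17*6.8 + 7.2*0.0 + 1.4*0.0 = 115.6 + 0.0 + 0.0 = 115.6


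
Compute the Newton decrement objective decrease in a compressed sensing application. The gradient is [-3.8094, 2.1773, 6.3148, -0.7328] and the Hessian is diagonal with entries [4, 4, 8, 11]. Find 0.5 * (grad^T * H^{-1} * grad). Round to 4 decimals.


Step 1: H is diagonal, so H^(-1) * g = [-0.9524, 0.5443, 0.7894, -0.0666].
Step 2: g^T H^(-1) g = sum_i g_i^2 / H_ii
  = (-3.8094)^2/4 + (2.1773)^2/4 + (6.3148)^2/8 + (-0.7328)^2/11
  = 3.6279 + 1.1852 + 4.9846 + 0.0488 = 9.8464
Step 3: Objective decrease = 0.5 * g^T H^(-1) g = 4.9232


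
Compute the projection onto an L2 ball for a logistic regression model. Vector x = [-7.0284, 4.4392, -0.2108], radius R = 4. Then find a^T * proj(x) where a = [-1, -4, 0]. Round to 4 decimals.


Step 1: Compute ||x|| (intermediates to 6 decimals).
||x|| = sqrt((-7.0284)^2 + 4.4392^2 + (-0.2108)^2) = 8.315608
Step 2: Project.
Since ||x|| > R, scale = R/||x|| = 4/8.315608 = 0.481023, proj(x) = scale * x
proj(x) = [-3.380822, 2.135357, -0.1014]
Step 3: Dot product.
a^T * proj(x) = -1*(-3.380822) - 4*2.135357 + 0*(-0.1014) = -5.1606


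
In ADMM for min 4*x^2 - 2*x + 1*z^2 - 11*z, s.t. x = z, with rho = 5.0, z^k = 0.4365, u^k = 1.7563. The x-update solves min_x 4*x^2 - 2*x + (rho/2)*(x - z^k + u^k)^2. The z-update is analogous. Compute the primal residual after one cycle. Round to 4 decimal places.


ADMM iteration with rho = 5.0, z^k = 0.4365, u^k = 1.7563
Step 1: x-update.
Minimize 4*x^2 - 2*x + (5.0/2)*(x - 0.4365 + 1.7563)^2
FOC: (2*4 + 5.0)*x = 2 + 5.0*(0.4365 - 1.7563)
x^{k+1} = -0.3538
Step 2: z-update.
Minimize 1*z^2 - 11*z + (5.0/2)*(-0.3538 - z + 1.7563)^2
FOC: (2*1 + 5.0)*z = 11 + 5.0*(-0.3538 + 1.7563)
z^{k+1} = 2.5732
Step 3: u-update.
u^{k+1} = 1.7563 - 0.3538 - 2.5732 = -1.1707
Step 4: Primal residual = |-0.3538 - 2.5732| = 2.927


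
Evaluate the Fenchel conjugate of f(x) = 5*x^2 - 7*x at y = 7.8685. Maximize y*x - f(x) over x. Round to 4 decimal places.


f*(y) = sup_x {y*x - a*x^2 - b*x} = sup_x {(y-b)*x - a*x^2}
FOC: (y - b) - 2a*x = 0 => x* = (y - b)/(2a)
x* = (7.8685 + 7)/(2*5) = 1.4869
f*(7.8685) = (y-b)^2/(4a) = (7.8685 + 7)^2/(4*5)
= 221.0723/20 = 11.0536


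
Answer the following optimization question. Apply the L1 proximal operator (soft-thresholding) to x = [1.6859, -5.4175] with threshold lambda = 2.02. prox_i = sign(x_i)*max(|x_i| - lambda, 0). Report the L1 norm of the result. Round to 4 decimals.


Soft-thresholding with lambda = 2.02:
prox(1.6859) = sign(1.6859)*max(|1.6859| - 2.02, 0) = 0.0
prox(-5.4175) = sign(-5.4175)*max(|-5.4175| - 2.02, 0) = -3.3975
prox(x) = [0.0, -3.3975]
||prox(x)||_1 = 0.0 + 3.3975 = 3.3975


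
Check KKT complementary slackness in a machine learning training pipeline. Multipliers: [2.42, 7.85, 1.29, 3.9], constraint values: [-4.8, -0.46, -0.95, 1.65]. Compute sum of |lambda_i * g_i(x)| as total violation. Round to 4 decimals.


KKT complementary slackness check:
lambda_1 * g_1 = 2.42 * -4.8 = -11.616
lambda_2 * g_2 = 7.85 * -0.46 = -3.611
lambda_3 * g_3 = 1.29 * -0.95 = -1.2255
lambda_4 * g_4 = 3.9 * 1.65 = 6.435
Total violation = 11.616 + 3.611 + 1.2255 + 6.435 = 22.8875


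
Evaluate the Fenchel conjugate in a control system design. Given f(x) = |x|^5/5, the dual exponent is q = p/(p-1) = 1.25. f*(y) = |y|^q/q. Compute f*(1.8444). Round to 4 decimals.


The conjugate exponent q satisfies 1/p + 1/q = 1.
p = 5, so q = 5/(5 - 1) = 1.25
|y|^q = 1.8444^1.25 = 2.1494
f*(1.8444) = 2.1494 / 1.25 = 1.7195


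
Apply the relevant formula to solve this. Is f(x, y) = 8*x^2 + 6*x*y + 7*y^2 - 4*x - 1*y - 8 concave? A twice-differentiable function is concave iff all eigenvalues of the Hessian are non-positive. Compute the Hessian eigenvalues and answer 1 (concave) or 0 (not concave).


The Hessian of f(x,y) = 8*x^2 + 6*x*y + 7*y^2 - 4*x - 1*y - 8 is:
H = [[16, 6], [6, 14]]
Trace = 16 + 14 = 30
Determinant = 16*14 - (6)^2 = 188
Discriminant = (30)^2 - 4*188 = 148.0
Eigenvalues: lambda_1 = 8.9172, lambda_2 = 21.0828
The function is not concave.

0


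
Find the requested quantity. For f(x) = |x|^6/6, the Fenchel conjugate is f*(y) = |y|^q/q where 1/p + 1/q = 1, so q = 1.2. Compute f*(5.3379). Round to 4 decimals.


The conjugate exponent q satisfies 1/p + 1/q = 1.
p = 6, so q = 6/(6 - 1) = 1.2
|y|^q = 5.3379^1.2 = 7.4618
f*(5.3379) = 7.4618 / 1.2 = 6.2182


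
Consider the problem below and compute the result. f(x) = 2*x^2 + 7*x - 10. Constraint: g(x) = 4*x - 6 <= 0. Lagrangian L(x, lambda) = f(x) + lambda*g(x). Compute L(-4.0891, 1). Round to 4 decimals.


Step 1: Evaluate f(x).
f(-4.0891) = 2*(-4.0891)^2 + 7*(-4.0891) - 10 = -5.1822
Step 2: Evaluate g(x).
g(-4.0891) = 4*-4.0891 - 6 = -22.3564
Step 3: Compute Lagrangian.
L = -5.1822 + 1*-22.3564 = -27.5386


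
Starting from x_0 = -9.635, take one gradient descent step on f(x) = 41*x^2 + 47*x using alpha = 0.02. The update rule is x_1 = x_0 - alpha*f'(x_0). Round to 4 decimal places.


We compute the gradient at x_0 and apply the update.
f'(x) = 82*x + 47
f'(-9.635) = 82*-9.635 + 47 = -743.07
x_1 = -9.635 - 0.02*-743.07 = 5.2264


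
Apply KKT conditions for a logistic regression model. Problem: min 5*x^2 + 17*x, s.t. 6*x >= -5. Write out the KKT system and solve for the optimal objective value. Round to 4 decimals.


Step 1: Try lambda = 0 (constraint inactive).
x_unc = -17/(2*5) = -1.7
Check: 6*-1.7 = -10.2 < -5 -- violated!
Step 2: Constraint must be active: 6*x = -5
x* = -5/6 = -0.8333 (rounded; the exact value -5/6 is used below)
lambda = (2*5*(-5/6) + 17)/6 = 1.4444
Step 3: Compute optimal value.
f(x*) = 5*(-5/6)^2 + 17*(-5/6) = -10.6944


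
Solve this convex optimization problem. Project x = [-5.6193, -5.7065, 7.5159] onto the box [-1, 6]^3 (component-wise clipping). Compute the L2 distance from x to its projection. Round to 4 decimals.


Project each component onto [-1, 6].
clip(-5.6193) = -1.0, clip(-5.7065) = -1.0, clip(7.5159) = 6.0
Projection = [-1.0, -1.0, 6.0]
Squared diffs: [21.3379, 22.1511, 2.298]
Distance = sqrt(45.787) = 6.7666


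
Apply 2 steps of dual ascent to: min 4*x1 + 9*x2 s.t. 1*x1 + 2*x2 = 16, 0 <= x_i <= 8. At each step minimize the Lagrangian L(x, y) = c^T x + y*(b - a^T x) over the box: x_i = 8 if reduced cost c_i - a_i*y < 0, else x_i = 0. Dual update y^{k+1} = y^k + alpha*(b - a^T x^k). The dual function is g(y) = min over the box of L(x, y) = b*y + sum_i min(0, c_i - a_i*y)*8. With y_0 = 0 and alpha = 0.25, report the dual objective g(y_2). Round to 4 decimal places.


Dual ascent for LP: min 4*x1 + 9*x2, 1*x1 + 2*x2 = 16, 0 <= x_i <= 8
Step 1: y^k = 0.0, reduced costs: (4.0, 9.0)
  x^k = (0.0, 0.0), subgradient = b - a^T x = 16.0
  y^{k+1} = 0.0 + 0.25*16.0 = 4.0
Step 2: y^k = 4.0, reduced costs: (0.0, 1.0)
  x^k = (0.0, 0.0), subgradient = b - a^T x = 16.0
  y^{k+1} = 4.0 + 0.25*16.0 = 8.0
Dual objective at y_2 = 8.0: reduced costs (-4.0, -7.0), box minimizer x = (8.0, 8.0)
g(y_2) = b*y + (c1 - a1*y)*x1 + (c2 - a2*y)*x2 = 16*8.0 + (-4.0)*8.0 + (-7.0)*8.0 = 128.0 - 32.0 - 56.0 = 40.0


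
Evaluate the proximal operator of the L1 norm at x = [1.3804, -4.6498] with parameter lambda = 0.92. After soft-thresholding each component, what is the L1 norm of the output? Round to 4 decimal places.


Soft-thresholding with lambda = 0.92:
prox(1.3804) = sign(1.3804)*max(|1.3804| - 0.92, 0) = 0.4604
prox(-4.6498) = sign(-4.6498)*max(|-4.6498| - 0.92, 0) = -3.7298
prox(x) = [0.4604, -3.7298]
||prox(x)||_1 = 0.4604 + 3.7298 = 4.1902


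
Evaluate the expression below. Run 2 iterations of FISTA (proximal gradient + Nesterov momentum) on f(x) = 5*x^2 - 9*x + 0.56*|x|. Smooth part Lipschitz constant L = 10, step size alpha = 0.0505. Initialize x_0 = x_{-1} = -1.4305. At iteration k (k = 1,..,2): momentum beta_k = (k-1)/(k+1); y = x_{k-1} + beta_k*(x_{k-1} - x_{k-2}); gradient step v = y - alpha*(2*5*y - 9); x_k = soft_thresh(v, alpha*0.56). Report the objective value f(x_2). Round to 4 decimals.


FISTA on f(x) = 5*x^2 - 9*x + 0.56*|x|
L = 10, alpha = 0.0505
Iteration 1: beta = 0.0, y = -1.4305 + 0.0*(-1.4305 + 1.4305) = -1.4305
  grad(y) = -23.305, v = y - alpha*grad = -0.2536
  prox(v) = soft_thresh(-0.2536, 0.0283) = -0.2253
Iteration 2: beta = 0.3333, y = -0.2253 + 0.3333*(-0.2253 + 1.4305) = 0.1764
  grad(y) = -7.2359, v = y - alpha*grad = 0.5418
  prox(v) = soft_thresh(0.5418, 0.0283) = 0.5135
f(x_2) = 5*0.5135^2 - 9*0.5135 + 0.56*|0.5135| = -3.0157


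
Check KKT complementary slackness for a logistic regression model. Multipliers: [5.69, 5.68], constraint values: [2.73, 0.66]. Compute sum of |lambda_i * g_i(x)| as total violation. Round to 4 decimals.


KKT complementary slackness check:
lambda_1 * g_1 = 5.69 * 2.73 = 15.5337
lambda_2 * g_2 = 5.68 * 0.66 = 3.7488
Total violation = 15.5337 + 3.7488 = 19.2825


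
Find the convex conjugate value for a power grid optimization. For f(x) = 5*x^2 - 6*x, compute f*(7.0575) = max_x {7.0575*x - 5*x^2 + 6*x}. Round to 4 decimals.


f*(y) = sup_x {y*x - a*x^2 - b*x} = sup_x {(y-b)*x - a*x^2}
FOC: (y - b) - 2a*x = 0 => x* = (y - b)/(2a)
x* = (7.0575 + 6)/(2*5) = 1.3058
f*(7.0575) = (y-b)^2/(4a) = (7.0575 + 6)^2/(4*5)
= 170.4983/20 = 8.5249


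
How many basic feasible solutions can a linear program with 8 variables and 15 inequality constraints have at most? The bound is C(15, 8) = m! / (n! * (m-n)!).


Each vertex corresponds to some choice of n active constraints out of m, so the number of vertices is at most C(m, n) = m! / (n!(m-n)!).
m = 15, n = 8
Numerator: 15 * 14 * 13 * 12 * 11 * 10 * 9 * 8
Denominator: 8! = 40320
C(15, 8) = 6435


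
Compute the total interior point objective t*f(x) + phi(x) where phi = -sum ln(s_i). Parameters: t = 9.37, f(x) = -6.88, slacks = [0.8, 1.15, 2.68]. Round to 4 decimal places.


Step 1: Compute log-barrier.
ln values: [-0.2231, 0.1398, 0.9858]
phi = -(-0.2231 + 0.1398 + 0.9858) = -0.9024
Step 2: Compute augmented objective.
t*f(x) = 9.37*-6.88 = -64.4656
Total = -64.4656 - 0.9024 = -65.368


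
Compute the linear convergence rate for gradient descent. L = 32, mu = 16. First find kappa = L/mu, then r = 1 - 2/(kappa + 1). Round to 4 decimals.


Step 1: Compute the condition number.
kappa = L/mu = 32/16 = 2.0
Step 2: Compute the convergence rate.
r = 1 - 2/(kappa + 1) = 1 - 2*mu/(L + mu) = (L - mu)/(L + mu) = 16/48 = 0.3333


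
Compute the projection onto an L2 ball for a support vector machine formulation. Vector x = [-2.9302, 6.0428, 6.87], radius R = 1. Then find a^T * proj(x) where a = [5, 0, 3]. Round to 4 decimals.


Step 1: Compute ||x|| (intermediates to 6 decimals).
||x|| = sqrt((-2.9302)^2 + 6.0428^2 + 6.87^2) = 9.607206
Step 2: Project.
Since ||x|| > R, scale = R/||x|| = 1/9.607206 = 0.104089, proj(x) = scale * x
proj(x) = [-0.305002, 0.628989, 0.715091]
Step 3: Dot product.
a^T * proj(x) = 5*(-0.305002) + 0*0.628989 + 3*0.715091 = 0.6203


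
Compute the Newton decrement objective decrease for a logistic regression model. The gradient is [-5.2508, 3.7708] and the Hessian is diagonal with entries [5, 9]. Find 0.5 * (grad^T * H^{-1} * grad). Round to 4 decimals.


Step 1: H is diagonal, so H^(-1) * g = [-1.0502, 0.419].
Step 2: g^T H^(-1) g = sum_i g_i^2 / H_ii
  = (-5.2508)^2/5 + (3.7708)^2/9
  = 5.5142 + 1.5799 = 7.0941
Step 3: Objective decrease = 0.5 * g^T H^(-1) g = 3.547


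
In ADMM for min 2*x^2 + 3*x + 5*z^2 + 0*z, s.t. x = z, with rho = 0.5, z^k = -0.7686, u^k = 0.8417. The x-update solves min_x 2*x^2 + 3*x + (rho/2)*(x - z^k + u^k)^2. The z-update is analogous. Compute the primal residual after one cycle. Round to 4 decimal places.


ADMM iteration with rho = 0.5, z^k = -0.7686, u^k = 0.8417
Step 1: x-update.
Minimize 2*x^2 + 3*x + (0.5/2)*(x + 0.7686 + 0.8417)^2
FOC: (2*2 + 0.5)*x = -3 + 0.5*(-0.7686 - 0.8417)
x^{k+1} = -0.8456
Step 2: z-update.
Minimize 5*z^2 + 0*z + (0.5/2)*(-0.8456 - z + 0.8417)^2
FOC: (2*5 + 0.5)*z = 0 + 0.5*(-0.8456 + 0.8417)
z^{k+1} = -0.0002
Step 3: u-update.
u^{k+1} = 0.8417 - 0.8456 + 0.0002 = -0.0037
Step 4: Primal residual = |-0.8456 + 0.0002| = 0.8454


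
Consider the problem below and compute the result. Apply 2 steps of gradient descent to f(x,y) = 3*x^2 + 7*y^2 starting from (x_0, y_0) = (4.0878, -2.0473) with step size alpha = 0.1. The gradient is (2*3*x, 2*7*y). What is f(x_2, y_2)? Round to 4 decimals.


Gradient descent on f(x,y) = 3*x^2 + 7*y^2.
Starting point: (4.0878, -2.0473), alpha = 0.1
Step 1: grad_x = 2*3*4.0878 = 24.5268, grad_y = 2*7*-2.0473 = -28.6622
  x_1 = 4.0878 - 0.1*24.5268 = 1.6351
  y_1 = -2.0473 - 0.1*-28.6622 = 0.8189
Step 2: grad_x = 2*3*1.6351 = 9.8107, grad_y = 2*7*0.8189 = 11.4649
  x_2 = 1.6351 - 0.1*9.8107 = 0.654
  y_2 = 0.8189 - 0.1*11.4649 = -0.3276
f(0.654, -0.3276) = 3*0.654^2 + 7*(-0.3276)^2 = 2.0344


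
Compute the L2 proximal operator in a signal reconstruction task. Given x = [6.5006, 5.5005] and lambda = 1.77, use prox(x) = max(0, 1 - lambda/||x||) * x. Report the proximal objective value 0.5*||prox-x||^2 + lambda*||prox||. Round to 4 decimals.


Step 1: Compute ||x||.
||x|| = 8.5155
Step 2: Compute scaling factor.
scale = max(0, 1 - 1.77/8.5155) = 0.7921
Step 3: prox(x) = [5.1494, 4.3572]
||prox(x)|| = 6.7455
Step 4: Proximal objective.
0.5*||prox-x||^2 = 1.5665
lambda*||prox|| = 11.9395
Total = 13.5059


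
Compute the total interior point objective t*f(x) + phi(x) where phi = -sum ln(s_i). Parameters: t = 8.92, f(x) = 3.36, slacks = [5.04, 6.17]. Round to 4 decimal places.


Step 1: Compute log-barrier.
ln values: [1.6174, 1.8197]
phi = -(1.6174 + 1.8197) = -3.4371
Step 2: Compute augmented objective.
t*f(x) = 8.92*3.36 = 29.9712
Total = 29.9712 - 3.4371 = 26.5341


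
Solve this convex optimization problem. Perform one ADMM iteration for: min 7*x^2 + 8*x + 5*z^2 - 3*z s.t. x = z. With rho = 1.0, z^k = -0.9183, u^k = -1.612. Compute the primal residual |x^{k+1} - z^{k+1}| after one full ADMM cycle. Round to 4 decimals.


ADMM iteration with rho = 1.0, z^k = -0.9183, u^k = -1.612
Step 1: x-update.
Minimize 7*x^2 + 8*x + (1.0/2)*(x + 0.9183 - 1.612)^2
FOC: (2*7 + 1.0)*x = -8 + 1.0*(-0.9183 + 1.612)
x^{k+1} = -0.4871
Step 2: z-update.
Minimize 5*z^2 - 3*z + (1.0/2)*(-0.4871 - z - 1.612)^2
FOC: (2*5 + 1.0)*z = 3 + 1.0*(-0.4871 - 1.612)
z^{k+1} = 0.0819
Step 3: u-update.
u^{k+1} = -1.612 - 0.4871 - 0.0819 = -2.181
Step 4: Primal residual = |-0.4871 - 0.0819| = 0.569


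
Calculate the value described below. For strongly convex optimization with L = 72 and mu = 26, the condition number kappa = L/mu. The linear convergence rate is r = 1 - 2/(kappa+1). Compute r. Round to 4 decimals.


Step 1: Compute the condition number.
kappa = L/mu = 72/26 = 2.7692
Step 2: Compute the convergence rate.
r = 1 - 2/(kappa + 1) = 1 - 2*mu/(L + mu) = (L - mu)/(L + mu) = 46/98 = 0.4694


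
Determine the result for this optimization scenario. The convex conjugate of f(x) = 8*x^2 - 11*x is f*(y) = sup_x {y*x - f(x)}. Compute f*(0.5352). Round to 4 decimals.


f*(y) = sup_x {y*x - a*x^2 - b*x} = sup_x {(y-b)*x - a*x^2}
FOC: (y - b) - 2a*x = 0 => x* = (y - b)/(2a)
x* = (0.5352 + 11)/(2*8) = 0.721
f*(0.5352) = (y-b)^2/(4a) = (0.5352 + 11)^2/(4*8)
= 133.0608/32 = 4.1582


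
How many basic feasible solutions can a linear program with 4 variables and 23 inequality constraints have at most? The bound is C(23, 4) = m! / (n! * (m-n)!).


Each vertex corresponds to some choice of n active constraints out of m, so the number of vertices is at most C(m, n) = m! / (n!(m-n)!).
m = 23, n = 4
Numerator: 23 * 22 * 21 * 20
Denominator: 4! = 24
C(23, 4) = 8855


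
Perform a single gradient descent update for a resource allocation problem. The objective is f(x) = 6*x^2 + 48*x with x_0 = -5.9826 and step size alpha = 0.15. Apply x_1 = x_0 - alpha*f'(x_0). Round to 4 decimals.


We compute the gradient at x_0 and apply the update.
f'(x) = 12*x + 48
f'(-5.9826) = 12*-5.9826 + 48 = -23.7912
x_1 = -5.9826 - 0.15*-23.7912 = -2.4139


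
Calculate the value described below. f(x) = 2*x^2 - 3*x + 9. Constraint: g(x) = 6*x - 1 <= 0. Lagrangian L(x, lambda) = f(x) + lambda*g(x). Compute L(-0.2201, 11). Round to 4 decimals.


Step 1: Evaluate f(x).
f(-0.2201) = 2*(-0.2201)^2 - 3*(-0.2201) + 9 = 9.7572
Step 2: Evaluate g(x).
g(-0.2201) = 6*-0.2201 - 1 = -2.3206
Step 3: Compute Lagrangian.
L = 9.7572 + 11*-2.3206 = -15.7694


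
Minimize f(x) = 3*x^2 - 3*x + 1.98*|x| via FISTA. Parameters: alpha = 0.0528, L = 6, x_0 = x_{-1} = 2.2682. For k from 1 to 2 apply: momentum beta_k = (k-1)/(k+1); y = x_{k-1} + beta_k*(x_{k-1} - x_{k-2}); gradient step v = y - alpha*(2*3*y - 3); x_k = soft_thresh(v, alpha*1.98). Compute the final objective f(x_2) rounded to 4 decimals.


FISTA on f(x) = 3*x^2 - 3*x + 1.98*|x|
L = 6, alpha = 0.0528
Iteration 1: beta = 0.0, y = 2.2682 + 0.0*(2.2682 - 2.2682) = 2.2682
  grad(y) = 10.6092, v = y - alpha*grad = 1.708
  prox(v) = soft_thresh(1.708, 0.1045) = 1.6035
Iteration 2: beta = 0.3333, y = 1.6035 + 0.3333*(1.6035 - 2.2682) = 1.3819
  grad(y) = 5.2915, v = y - alpha*grad = 1.1025
  prox(v) = soft_thresh(1.1025, 0.1045) = 0.998
f(x_2) = 3*0.998^2 - 3*0.998 + 1.98*|0.998| = 1.97


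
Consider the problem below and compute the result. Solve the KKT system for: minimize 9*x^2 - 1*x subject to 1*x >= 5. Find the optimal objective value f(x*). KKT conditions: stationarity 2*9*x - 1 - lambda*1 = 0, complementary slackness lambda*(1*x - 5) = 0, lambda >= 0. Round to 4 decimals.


Step 1: Try lambda = 0 (constraint inactive).
x_unc = 1/(2*9) = 0.0556
Check: 1*0.0556 = 0.0556 < 5 -- violated!
Step 2: Constraint must be active: 1*x = 5
x* = 5/1 = 5.0
lambda = (2*9*5.0 - 1)/1 = 89.0
Step 3: Compute optimal value.
f(x*) = 9*5.0^2 - 1*5.0 = 220.0


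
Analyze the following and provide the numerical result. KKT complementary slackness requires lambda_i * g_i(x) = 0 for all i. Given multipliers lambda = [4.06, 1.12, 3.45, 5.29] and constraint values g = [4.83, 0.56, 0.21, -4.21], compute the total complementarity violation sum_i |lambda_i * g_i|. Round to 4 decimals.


KKT complementary slackness check:
lambda_1 * g_1 = 4.06 * 4.83 = 19.6098
lambda_2 * g_2 = 1.12 * 0.56 = 0.6272
lambda_3 * g_3 = 3.45 * 0.21 = 0.7245
lambda_4 * g_4 = 5.29 * -4.21 = -22.2709
Total violation = 19.6098 + 0.6272 + 0.7245 + 22.2709 = 43.2324


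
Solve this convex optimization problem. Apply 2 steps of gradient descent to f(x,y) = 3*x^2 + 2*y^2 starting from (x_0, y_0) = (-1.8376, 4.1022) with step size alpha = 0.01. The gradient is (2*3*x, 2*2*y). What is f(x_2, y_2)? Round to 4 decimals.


Gradient descent on f(x,y) = 3*x^2 + 2*y^2.
Starting point: (-1.8376, 4.1022), alpha = 0.01
Step 1: grad_x = 2*3*-1.8376 = -11.0256, grad_y = 2*2*4.1022 = 16.4088
  x_1 = -1.8376 - 0.01*-11.0256 = -1.7273
  y_1 = 4.1022 - 0.01*16.4088 = 3.9381
Step 2: grad_x = 2*3*-1.7273 = -10.3641, grad_y = 2*2*3.9381 = 15.7524
  x_2 = -1.7273 - 0.01*-10.3641 = -1.6237
  y_2 = 3.9381 - 0.01*15.7524 = 3.7806
f(-1.6237, 3.7806) = 3*(-1.6237)^2 + 2*3.7806^2 = 36.4949


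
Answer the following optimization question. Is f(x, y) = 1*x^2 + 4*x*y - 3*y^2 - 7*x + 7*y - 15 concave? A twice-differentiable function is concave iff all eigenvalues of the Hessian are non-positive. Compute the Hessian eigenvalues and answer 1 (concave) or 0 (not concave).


The Hessian of f(x,y) = 1*x^2 + 4*x*y - 3*y^2 - 7*x + 7*y - 15 is:
H = [[2, 4], [4, -6]]
Trace = 2 - 6 = -4
Determinant = 2*-6 - (4)^2 = -28
Discriminant = (-4)^2 - 4*-28 = 128.0
Eigenvalues: lambda_1 = -7.6569, lambda_2 = 3.6569
The function is not concave.

0


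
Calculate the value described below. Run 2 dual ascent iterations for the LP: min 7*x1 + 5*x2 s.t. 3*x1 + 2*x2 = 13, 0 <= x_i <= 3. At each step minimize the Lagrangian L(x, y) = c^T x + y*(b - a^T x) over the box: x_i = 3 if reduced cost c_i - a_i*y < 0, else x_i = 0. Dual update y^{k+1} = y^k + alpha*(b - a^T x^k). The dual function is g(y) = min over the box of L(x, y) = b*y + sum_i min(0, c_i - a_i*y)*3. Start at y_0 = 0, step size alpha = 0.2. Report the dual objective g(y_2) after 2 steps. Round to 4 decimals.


Dual ascent for LP: min 7*x1 + 5*x2, 3*x1 + 2*x2 = 13, 0 <= x_i <= 3
Step 1: y^k = 0.0, reduced costs: (7.0, 5.0)
  x^k = (0.0, 0.0), subgradient = b - a^T x = 13.0
  y^{k+1} = 0.0 + 0.2*13.0 = 2.6
Step 2: y^k = 2.6, reduced costs: (-0.8, -0.2)
  x^k = (3.0, 3.0), subgradient = b - a^T x = -2.0
  y^{k+1} = 2.6 + 0.2*-2.0 = 2.2
Dual objective at y_2 = 2.2: reduced costs (0.4, 0.6), box minimizer x = (0.0, 0.0)
g(y_2) = b*y + (c1 - a1*y)*x1 + (c2 - a2*y)*x2 = 13*2.2 + 0.4*0.0 + 0.6*0.0 = 28.6 + 0.0 + 0.0 = 28.6


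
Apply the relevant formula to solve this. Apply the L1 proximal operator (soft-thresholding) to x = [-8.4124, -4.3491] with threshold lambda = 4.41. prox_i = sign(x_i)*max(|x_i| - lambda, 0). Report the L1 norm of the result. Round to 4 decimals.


Soft-thresholding with lambda = 4.41:
prox(-8.4124) = sign(-8.4124)*max(|-8.4124| - 4.41, 0) = -4.0024
prox(-4.3491) = sign(-4.3491)*max(|-4.3491| - 4.41, 0) = 0.0
prox(x) = [-4.0024, 0.0]
||prox(x)||_1 = 4.0024 + 0.0 = 4.0024


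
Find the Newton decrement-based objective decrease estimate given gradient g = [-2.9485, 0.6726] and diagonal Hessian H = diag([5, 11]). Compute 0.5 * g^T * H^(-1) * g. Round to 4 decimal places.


Step 1: H is diagonal, so H^(-1) * g = [-0.5897, 0.0611].
Step 2: g^T H^(-1) g = sum_i g_i^2 / H_ii
  = (-2.9485)^2/5 + (0.6726)^2/11
  = 1.7387 + 0.0411 = 1.7799
Step 3: Objective decrease = 0.5 * g^T H^(-1) g = 0.8899


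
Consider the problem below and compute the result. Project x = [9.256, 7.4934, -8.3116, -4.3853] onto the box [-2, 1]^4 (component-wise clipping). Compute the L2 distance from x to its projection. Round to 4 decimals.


Project each component onto [-2, 1].
clip(9.256) = 1.0, clip(7.4934) = 1.0, clip(-8.3116) = -2.0, clip(-4.3853) = -2.0
Projection = [1.0, 1.0, -2.0, -2.0]
Squared diffs: [68.1615, 42.1642, 39.8363, 5.6897]
Distance = sqrt(155.8517) = 12.4841


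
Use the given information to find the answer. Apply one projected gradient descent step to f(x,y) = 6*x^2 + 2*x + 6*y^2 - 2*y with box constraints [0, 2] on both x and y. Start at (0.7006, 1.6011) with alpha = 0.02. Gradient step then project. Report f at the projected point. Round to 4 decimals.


Step 1: Compute gradient at (0.7006, 1.6011).
grad_x = 2*6*0.7006 + 2 = 10.4072
grad_y = 2*6*1.6011 - 2 = 17.2132
Step 2: Gradient step.
x_raw = 0.7006 - 0.02*10.4072 = 0.4925
y_raw = 1.6011 - 0.02*17.2132 = 1.2568
Step 3: Project onto [0, 2].
x_proj = clip(0.4925) = 0.4925
y_proj = clip(1.2568) = 1.2568
Step 4: Evaluate f.
f(0.4925, 1.2568) = 9.4041


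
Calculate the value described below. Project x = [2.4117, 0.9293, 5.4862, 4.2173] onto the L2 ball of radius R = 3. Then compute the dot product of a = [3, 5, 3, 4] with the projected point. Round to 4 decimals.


Step 1: Compute ||x|| (intermediates to 6 decimals).
||x|| = sqrt(2.4117^2 + 0.9293^2 + 5.4862^2 + 4.2173^2) = 7.386738
Step 2: Project.
Since ||x|| > R, scale = R/||x|| = 3/7.386738 = 0.406133, proj(x) = scale * x
proj(x) = [0.979471, 0.377419, 2.228127, 1.712785]
Step 3: Dot product.
a^T * proj(x) = 3*0.979471 + 5*0.377419 + 3*2.228127 + 4*1.712785 = 18.361


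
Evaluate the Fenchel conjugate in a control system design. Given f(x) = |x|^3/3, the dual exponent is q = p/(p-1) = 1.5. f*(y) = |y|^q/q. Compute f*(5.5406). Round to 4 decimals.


The conjugate exponent q satisfies 1/p + 1/q = 1.
p = 3, so q = 3/(3 - 1) = 1.5
|y|^q = 5.5406^1.5 = 13.0417
f*(5.5406) = 13.0417 / 1.5 = 8.6945


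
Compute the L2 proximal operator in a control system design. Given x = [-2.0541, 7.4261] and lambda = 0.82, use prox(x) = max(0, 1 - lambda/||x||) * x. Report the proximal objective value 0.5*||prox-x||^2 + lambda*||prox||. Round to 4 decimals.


Step 1: Compute ||x||.
||x|| = 7.705
Step 2: Compute scaling factor.
scale = max(0, 1 - 0.82/7.705) = 0.8936
Step 3: prox(x) = [-1.8355, 6.6358]
||prox(x)|| = 6.885
Step 4: Proximal objective.
0.5*||prox-x||^2 = 0.3362
lambda*||prox|| = 5.6457
Total = 5.9819


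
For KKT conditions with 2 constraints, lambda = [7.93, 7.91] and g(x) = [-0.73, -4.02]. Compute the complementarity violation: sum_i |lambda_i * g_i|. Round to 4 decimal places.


KKT complementary slackness check:
lambda_1 * g_1 = 7.93 * -0.73 = -5.7889
lambda_2 * g_2 = 7.91 * -4.02 = -31.7982
Total violation = 5.7889 + 31.7982 = 37.5871


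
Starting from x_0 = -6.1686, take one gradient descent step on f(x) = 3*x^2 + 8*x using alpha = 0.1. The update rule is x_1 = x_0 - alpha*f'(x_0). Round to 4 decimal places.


We compute the gradient at x_0 and apply the update.
f'(x) = 6*x + 8
f'(-6.1686) = 6*-6.1686 + 8 = -29.0116
x_1 = -6.1686 - 0.1*-29.0116 = -3.2674


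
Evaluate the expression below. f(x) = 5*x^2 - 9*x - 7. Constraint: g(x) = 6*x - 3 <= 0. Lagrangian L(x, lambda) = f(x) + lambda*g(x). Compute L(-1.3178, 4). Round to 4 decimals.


Step 1: Evaluate f(x).
f(-1.3178) = 5*(-1.3178)^2 - 9*(-1.3178) - 7 = 13.5432
Step 2: Evaluate g(x).
g(-1.3178) = 6*-1.3178 - 3 = -10.9068
Step 3: Compute Lagrangian.
L = 13.5432 + 4*-10.9068 = -30.084


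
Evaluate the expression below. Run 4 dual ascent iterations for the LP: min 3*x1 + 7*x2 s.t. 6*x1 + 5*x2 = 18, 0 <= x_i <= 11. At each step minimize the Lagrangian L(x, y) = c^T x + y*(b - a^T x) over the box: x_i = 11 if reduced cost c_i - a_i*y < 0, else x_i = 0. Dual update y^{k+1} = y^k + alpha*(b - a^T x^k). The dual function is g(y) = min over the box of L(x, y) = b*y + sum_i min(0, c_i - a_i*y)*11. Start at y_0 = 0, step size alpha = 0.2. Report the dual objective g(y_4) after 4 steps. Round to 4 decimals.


Dual ascent for LP: min 3*x1 + 7*x2, 6*x1 + 5*x2 = 18, 0 <= x_i <= 11
Step 1: y^k = 0.0, reduced costs: (3.0, 7.0)
  x^k = (0.0, 0.0), subgradient = b - a^T x = 18.0
  y^{k+1} = 0.0 + 0.2*18.0 = 3.6
Step 2: y^k = 3.6, reduced costs: (-18.6, -11.0)
  x^k = (11.0, 11.0), subgradient = b - a^T x = -103.0
  y^{k+1} = 3.6 + 0.2*-103.0 = -17.0
Step 3: y^k = -17.0, reduced costs: (105.0, 92.0)
  x^k = (0.0, 0.0), subgradient = b - a^T x = 18.0
  y^{k+1} = -17.0 + 0.2*18.0 = -13.4
Step 4: y^k = -13.4, reduced costs: (83.4, 74.0)
  x^k = (0.0, 0.0), subgradient = b - a^T x = 18.0
  y^{k+1} = -13.4 + 0.2*18.0 = -9.8
Dual objective at y_4 = -9.8: reduced costs (61.8, 56.0), box minimizer x = (0.0, 0.0)
g(y_4) = b*y + (c1 - a1*y)*x1 + (c2 - a2*y)*x2 = 18*(-9.8) + 61.8*0.0 + 56.0*0.0 = -176.4 + 0.0 + 0.0 = -176.4
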